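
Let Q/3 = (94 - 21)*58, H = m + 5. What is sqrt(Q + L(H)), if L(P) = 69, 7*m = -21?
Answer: 3*sqrt(1419) ≈ 113.01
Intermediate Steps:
m = -3 (m = (1/7)*(-21) = -3)
H = 2 (H = -3 + 5 = 2)
Q = 12702 (Q = 3*((94 - 21)*58) = 3*(73*58) = 3*4234 = 12702)
sqrt(Q + L(H)) = sqrt(12702 + 69) = sqrt(12771) = 3*sqrt(1419)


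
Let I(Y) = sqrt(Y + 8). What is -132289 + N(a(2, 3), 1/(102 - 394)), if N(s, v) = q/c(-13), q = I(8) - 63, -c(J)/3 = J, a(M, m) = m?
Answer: -5159330/39 ≈ -1.3229e+5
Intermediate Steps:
I(Y) = sqrt(8 + Y)
c(J) = -3*J
q = -59 (q = sqrt(8 + 8) - 63 = sqrt(16) - 63 = 4 - 63 = -59)
N(s, v) = -59/39 (N(s, v) = -59/((-3*(-13))) = -59/39)
-132289 + N(a(2, 3), 1/(102 - 394)) = -132289 - 59/39 = -5159330/39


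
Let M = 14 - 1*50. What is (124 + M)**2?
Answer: 7744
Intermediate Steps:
M = -36 (M = 14 - 50 = -36)
(124 + M)**2 = (124 - 36)**2 = 88**2 = 7744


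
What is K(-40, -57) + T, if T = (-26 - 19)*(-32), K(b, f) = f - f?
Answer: 1440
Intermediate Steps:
K(b, f) = 0
T = 1440 (T = -45*(-32) = 1440)
K(-40, -57) + T = 0 + 1440 = 1440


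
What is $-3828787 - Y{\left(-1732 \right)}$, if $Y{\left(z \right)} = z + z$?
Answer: $-3825323$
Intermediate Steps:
$Y{\left(z \right)} = 2 z$
$-3828787 - Y{\left(-1732 \right)} = -3828787 - 2 \left(-1732\right) = -3828787 - -3464 = -3828787 + 3464 = -3825323$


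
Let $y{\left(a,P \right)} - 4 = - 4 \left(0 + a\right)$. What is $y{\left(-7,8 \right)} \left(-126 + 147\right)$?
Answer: $672$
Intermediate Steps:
$y{\left(a,P \right)} = 4 - 4 a$ ($y{\left(a,P \right)} = 4 - 4 \left(0 + a\right) = 4 - 4 a$)
$y{\left(-7,8 \right)} \left(-126 + 147\right) = \left(4 - -28\right) \left(-126 + 147\right) = \left(4 + 28\right) 21 = 32 \cdot 21 = 672$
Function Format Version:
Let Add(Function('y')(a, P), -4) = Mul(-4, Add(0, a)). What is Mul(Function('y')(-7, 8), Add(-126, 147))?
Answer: 672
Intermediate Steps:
Function('y')(a, P) = Add(4, Mul(-4, a)) (Function('y')(a, P) = Add(4, Mul(-4, Add(0, a))) = Add(4, Mul(-4, a)))
Mul(Function('y')(-7, 8), Add(-126, 147)) = Mul(Add(4, Mul(-4, -7)), Add(-126, 147)) = Mul(Add(4, 28), 21) = Mul(32, 21) = 672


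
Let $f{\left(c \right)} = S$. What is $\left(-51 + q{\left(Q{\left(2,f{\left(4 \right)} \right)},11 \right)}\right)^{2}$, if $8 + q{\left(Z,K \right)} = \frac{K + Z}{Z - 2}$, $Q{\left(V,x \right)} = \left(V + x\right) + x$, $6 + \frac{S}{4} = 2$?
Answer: $\frac{3493161}{1024} \approx 3411.3$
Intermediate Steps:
$S = -16$ ($S = -24 + 4 \cdot 2 = -24 + 8 = -16$)
$f{\left(c \right)} = -16$
$Q{\left(V,x \right)} = V + 2 x$
$q{\left(Z,K \right)} = -8 + \frac{K + Z}{-2 + Z}$ ($q{\left(Z,K \right)} = -8 + \frac{K + Z}{Z - 2} = -8 + \frac{K + Z}{-2 + Z}$)
$\left(-51 + q{\left(Q{\left(2,f{\left(4 \right)} \right)},11 \right)}\right)^{2} = \left(-51 + \frac{16 + 11 - 7 \left(2 + 2 \left(-16\right)\right)}{-2 + \left(2 + 2 \left(-16\right)\right)}\right)^{2} = \left(-51 + \frac{16 + 11 - 7 \left(2 - 32\right)}{-2 + \left(2 - 32\right)}\right)^{2} = \left(-51 + \frac{16 + 11 - -210}{-2 - 30}\right)^{2} = \left(-51 + \frac{16 + 11 + 210}{-32}\right)^{2} = \left(-51 - \frac{237}{32}\right)^{2} = \left(- \frac{1869}{32}\right)^{2} = \frac{3493161}{1024}$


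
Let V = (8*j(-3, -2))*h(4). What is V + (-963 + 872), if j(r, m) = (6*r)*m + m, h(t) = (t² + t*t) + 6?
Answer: 10245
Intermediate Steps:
h(t) = 6 + 2*t² (h(t) = (t² + t²) + 6 = 2*t² + 6 = 6 + 2*t²)
j(r, m) = m + 6*m*r (j(r, m) = 6*m*r + m = m + 6*m*r)
V = 10336 (V = (8*(-2*(1 + 6*(-3))))*(6 + 2*4²) = (8*(-2*(1 - 18)))*(6 + 2*16) = (8*(-2*(-17)))*(6 + 32) = (8*34)*38 = 272*38 = 10336)
V + (-963 + 872) = 10336 + (-963 + 872) = 10336 - 91 = 10245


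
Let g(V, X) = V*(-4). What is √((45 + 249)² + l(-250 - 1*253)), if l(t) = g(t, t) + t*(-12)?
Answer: 2*√23621 ≈ 307.38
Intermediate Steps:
g(V, X) = -4*V
l(t) = -16*t (l(t) = -4*t + t*(-12) = -4*t - 12*t = -16*t)
√((45 + 249)² + l(-250 - 1*253)) = √((45 + 249)² - 16*(-250 - 1*253)) = √(294² - 16*(-250 - 253)) = √(86436 - 16*(-503)) = √(86436 + 8048) = √94484 = 2*√23621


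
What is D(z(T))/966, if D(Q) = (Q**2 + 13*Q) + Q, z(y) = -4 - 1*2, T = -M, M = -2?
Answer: -8/161 ≈ -0.049689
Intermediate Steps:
T = 2 (T = -1*(-2) = 2)
z(y) = -6 (z(y) = -4 - 2 = -6)
D(Q) = Q**2 + 14*Q
D(z(T))/966 = -6*(14 - 6)/966 = -6*8*(1/966) = -48*1/966 = -8/161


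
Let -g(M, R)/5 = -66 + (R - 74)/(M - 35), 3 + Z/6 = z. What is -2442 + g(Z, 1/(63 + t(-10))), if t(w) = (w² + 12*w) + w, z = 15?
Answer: -2566547/1221 ≈ -2102.0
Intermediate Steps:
Z = 72 (Z = -18 + 6*15 = -18 + 90 = 72)
t(w) = w² + 13*w
g(M, R) = 330 - 5*(-74 + R)/(-35 + M) (g(M, R) = -5*(-66 + (R - 74)/(M - 35)) = -5*(-66 + (-74 + R)/(-35 + M)) = 330 - 5*(-74 + R)/(-35 + M))
-2442 + g(Z, 1/(63 + t(-10))) = -2442 + 5*(-2236 - 1/(63 - 10*(13 - 10)) + 66*72)/(-35 + 72) = -2442 + 5*(-2236 - 1/(63 - 10*3) + 4752)/37 = -2442 + 5*(1/37)*(-2236 - 1/(63 - 30) + 4752) = -2442 + 5*(1/37)*(-2236 - 1/33 + 4752) = -2442 + 5*(1/37)*(83027/33) = -2442 + 415135/1221 = -2566547/1221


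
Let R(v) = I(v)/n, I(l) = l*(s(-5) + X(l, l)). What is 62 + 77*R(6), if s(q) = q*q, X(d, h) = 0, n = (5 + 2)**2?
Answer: 2084/7 ≈ 297.71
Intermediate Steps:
n = 49 (n = 7**2 = 49)
s(q) = q**2
I(l) = 25*l (I(l) = l*((-5)**2 + 0) = l*(25 + 0) = l*25 = 25*l)
R(v) = 25*v/49 (R(v) = (25*v)/49 = (25*v)*(1/49) = 25*v/49)
62 + 77*R(6) = 62 + 77*((25/49)*6) = 62 + 77*(150/49) = 62 + 1650/7 = 2084/7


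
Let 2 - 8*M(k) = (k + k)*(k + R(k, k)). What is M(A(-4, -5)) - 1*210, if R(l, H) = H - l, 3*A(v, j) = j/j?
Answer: -1888/9 ≈ -209.78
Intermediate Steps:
A(v, j) = 1/3 (A(v, j) = (j/j)/3 = (1/3)*1 = 1/3)
M(k) = 1/4 - k**2/4 (M(k) = 1/4 - (k + k)*(k + (k - k))/8 = 1/4 - 2*k*(k + 0)/8 = 1/4 - 2*k*k/8 = 1/4 - k**2/4)
M(A(-4, -5)) - 1*210 = (1/4 - (1/3)**2/4) - 1*210 = (1/4 - 1/4*1/9) - 210 = (1/4 - 1/36) - 210 = 2/9 - 210 = -1888/9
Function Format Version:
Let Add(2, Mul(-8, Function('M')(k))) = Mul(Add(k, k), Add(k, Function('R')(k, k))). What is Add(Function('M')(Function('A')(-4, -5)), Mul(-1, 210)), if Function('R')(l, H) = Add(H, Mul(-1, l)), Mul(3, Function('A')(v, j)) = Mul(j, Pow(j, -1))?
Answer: Rational(-1888, 9) ≈ -209.78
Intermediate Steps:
Function('A')(v, j) = Rational(1, 3) (Function('A')(v, j) = Mul(Rational(1, 3), Mul(j, Pow(j, -1))) = Mul(Rational(1, 3), 1) = Rational(1, 3))
Function('M')(k) = Add(Rational(1, 4), Mul(Rational(-1, 4), Pow(k, 2))) (Function('M')(k) = Add(Rational(1, 4), Mul(Rational(-1, 8), Mul(Add(k, k), Add(k, Add(k, Mul(-1, k)))))) = Add(Rational(1, 4), Mul(Rational(-1, 8), Mul(Mul(2, k), Add(k, 0)))) = Add(Rational(1, 4), Mul(Rational(-1, 8), Mul(Mul(2, k), k))) = Add(Rational(1, 4), Mul(Rational(-1, 8), Mul(2, Pow(k, 2)))) = Add(Rational(1, 4), Mul(Rational(-1, 4), Pow(k, 2))))
Add(Function('M')(Function('A')(-4, -5)), Mul(-1, 210)) = Add(Add(Rational(1, 4), Mul(Rational(-1, 4), Pow(Rational(1, 3), 2))), Mul(-1, 210)) = Add(Add(Rational(1, 4), Mul(Rational(-1, 4), Rational(1, 9))), -210) = Add(Add(Rational(1, 4), Rational(-1, 36)), -210) = Add(Rational(2, 9), -210) = Rational(-1888, 9)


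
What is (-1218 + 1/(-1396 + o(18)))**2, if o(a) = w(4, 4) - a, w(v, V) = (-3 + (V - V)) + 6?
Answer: 2953582522801/1990921 ≈ 1.4835e+6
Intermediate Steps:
w(v, V) = 3 (w(v, V) = (-3 + 0) + 6 = -3 + 6 = 3)
o(a) = 3 - a
(-1218 + 1/(-1396 + o(18)))**2 = (-1218 + 1/(-1396 + (3 - 1*18)))**2 = (-1218 + 1/(-1396 + (3 - 18)))**2 = (-1218 + 1/(-1396 - 15))**2 = (-1218 + 1/(-1411))**2 = (-1218 - 1/1411)**2 = (-1718599/1411)**2 = 2953582522801/1990921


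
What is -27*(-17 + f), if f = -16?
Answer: 891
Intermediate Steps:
-27*(-17 + f) = -27*(-17 - 16) = -27*(-33) = 891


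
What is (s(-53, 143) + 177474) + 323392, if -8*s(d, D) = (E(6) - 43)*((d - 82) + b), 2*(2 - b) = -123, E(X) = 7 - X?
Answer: 4003925/8 ≈ 5.0049e+5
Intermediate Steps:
b = 127/2 (b = 2 - ½*(-123) = 2 + 123/2 = 127/2 ≈ 63.500)
s(d, D) = -777/8 + 21*d/4 (s(d, D) = -((7 - 1*6) - 43)*((d - 82) + 127/2)/8 = -((7 - 6) - 43)*((-82 + d) + 127/2)/8 = -(1 - 43)*(-37/2 + d)/8 = -(-21)*(-37/2 + d)/4 = -(777 - 42*d)/8 = -777/8 + 21*d/4)
(s(-53, 143) + 177474) + 323392 = ((-777/8 + (21/4)*(-53)) + 177474) + 323392 = ((-777/8 - 1113/4) + 177474) + 323392 = (-3003/8 + 177474) + 323392 = 1416789/8 + 323392 = 4003925/8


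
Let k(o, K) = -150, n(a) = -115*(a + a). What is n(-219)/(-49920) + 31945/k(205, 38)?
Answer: -5340833/24960 ≈ -213.98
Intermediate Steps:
n(a) = -230*a
n(-219)/(-49920) + 31945/k(205, 38) = -230*(-219)/(-49920) + 31945/(-150) = 50370*(-1/49920) + 31945*(-1/150) = -1679/1664 - 6389/30 = -5340833/24960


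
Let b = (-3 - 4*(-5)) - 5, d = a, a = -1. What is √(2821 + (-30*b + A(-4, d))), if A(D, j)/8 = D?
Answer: √2429 ≈ 49.285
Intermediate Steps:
d = -1
A(D, j) = 8*D
b = 12 (b = (-3 + 20) - 5 = 17 - 5 = 12)
√(2821 + (-30*b + A(-4, d))) = √(2821 + (-30*12 + 8*(-4))) = √(2821 + (-360 - 32)) = √(2821 - 392) = √2429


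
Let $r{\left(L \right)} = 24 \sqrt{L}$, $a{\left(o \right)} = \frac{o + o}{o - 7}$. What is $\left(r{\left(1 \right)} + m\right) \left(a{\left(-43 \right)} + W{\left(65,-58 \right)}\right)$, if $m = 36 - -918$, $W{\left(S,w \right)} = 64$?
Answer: $\frac{1606854}{25} \approx 64274.0$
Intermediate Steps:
$m = 954$ ($m = 36 + 918 = 954$)
$a{\left(o \right)} = \frac{2 o}{-7 + o}$
$\left(r{\left(1 \right)} + m\right) \left(a{\left(-43 \right)} + W{\left(65,-58 \right)}\right) = \left(24 \sqrt{1} + 954\right) \left(2 \left(-43\right) \frac{1}{-7 - 43} + 64\right) = \left(24 \cdot 1 + 954\right) \left(2 \left(-43\right) \frac{1}{-50} + 64\right) = \left(24 + 954\right) \left(2 \left(-43\right) \left(- \frac{1}{50}\right) + 64\right) = 978 \left(\frac{43}{25} + 64\right) = 978 \cdot \frac{1643}{25} = \frac{1606854}{25}$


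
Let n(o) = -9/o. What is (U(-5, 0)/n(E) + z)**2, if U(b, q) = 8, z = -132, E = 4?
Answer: 1488400/81 ≈ 18375.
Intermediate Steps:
(U(-5, 0)/n(E) + z)**2 = (8/((-9/4)) - 132)**2 = (8/((-9*1/4)) - 132)**2 = (8/(-9/4) - 132)**2 = (8*(-4/9) - 132)**2 = (-32/9 - 132)**2 = (-1220/9)**2 = 1488400/81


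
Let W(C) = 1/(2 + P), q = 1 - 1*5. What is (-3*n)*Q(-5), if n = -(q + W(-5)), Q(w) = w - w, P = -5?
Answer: 0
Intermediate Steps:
Q(w) = 0
q = -4 (q = 1 - 5 = -4)
W(C) = -1/3 (W(C) = 1/(2 - 5) = 1/(-3) = -1/3)
n = 13/3 (n = -(-4 - 1/3) = -1*(-13/3) = 13/3 ≈ 4.3333)
(-3*n)*Q(-5) = -3*13/3*0 = -13*0 = 0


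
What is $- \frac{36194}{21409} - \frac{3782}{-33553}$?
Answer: $- \frac{1133448444}{718336177} \approx -1.5779$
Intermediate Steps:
$- \frac{36194}{21409} - \frac{3782}{-33553} = \left(-36194\right) \frac{1}{21409} - - \frac{3782}{33553} = - \frac{36194}{21409} + \frac{3782}{33553} = - \frac{1133448444}{718336177}$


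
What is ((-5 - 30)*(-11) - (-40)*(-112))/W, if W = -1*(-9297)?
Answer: -455/1033 ≈ -0.44046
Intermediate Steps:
W = 9297
((-5 - 30)*(-11) - (-40)*(-112))/W = ((-5 - 30)*(-11) - (-40)*(-112))/9297 = (-35*(-11) - 1*4480)*(1/9297) = (385 - 4480)*(1/9297) = -4095*1/9297 = -455/1033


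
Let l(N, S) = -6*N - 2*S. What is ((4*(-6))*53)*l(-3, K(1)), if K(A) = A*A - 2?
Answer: -25440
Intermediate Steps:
K(A) = -2 + A² (K(A) = A² - 2 = -2 + A²)
((4*(-6))*53)*l(-3, K(1)) = ((4*(-6))*53)*(-6*(-3) - 2*(-2 + 1²)) = (-24*53)*(18 - 2*(-2 + 1)) = -1272*(18 - 2*(-1)) = -1272*(18 + 2) = -1272*20 = -25440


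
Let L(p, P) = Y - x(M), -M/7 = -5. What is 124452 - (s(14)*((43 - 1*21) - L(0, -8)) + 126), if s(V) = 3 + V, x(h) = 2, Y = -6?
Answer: 123816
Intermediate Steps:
M = 35 (M = -7*(-5) = 35)
L(p, P) = -8 (L(p, P) = -6 - 1*2 = -6 - 2 = -8)
124452 - (s(14)*((43 - 1*21) - L(0, -8)) + 126) = 124452 - ((3 + 14)*((43 - 1*21) - 1*(-8)) + 126) = 124452 - (17*((43 - 21) + 8) + 126) = 124452 - (17*(22 + 8) + 126) = 124452 - (17*30 + 126) = 124452 - (510 + 126) = 124452 - 1*636 = 124452 - 636 = 123816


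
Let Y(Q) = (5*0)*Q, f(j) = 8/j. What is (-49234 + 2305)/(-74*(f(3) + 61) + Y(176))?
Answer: 140787/14134 ≈ 9.9609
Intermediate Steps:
Y(Q) = 0 (Y(Q) = 0*Q = 0)
(-49234 + 2305)/(-74*(f(3) + 61) + Y(176)) = (-49234 + 2305)/(-74*(8/3 + 61) + 0) = -46929/(-74*(8*(⅓) + 61) + 0) = -46929/(-74*(8/3 + 61) + 0) = -46929/(-74*191/3 + 0) = -46929/(-14134/3 + 0) = -46929/(-14134/3) = -46929*(-3/14134) = 140787/14134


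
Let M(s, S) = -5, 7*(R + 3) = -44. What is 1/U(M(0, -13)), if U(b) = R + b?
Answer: -7/100 ≈ -0.070000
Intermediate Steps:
R = -65/7 (R = -3 + (⅐)*(-44) = -3 - 44/7 = -65/7 ≈ -9.2857)
U(b) = -65/7 + b
1/U(M(0, -13)) = 1/(-65/7 - 5) = 1/(-100/7) = -7/100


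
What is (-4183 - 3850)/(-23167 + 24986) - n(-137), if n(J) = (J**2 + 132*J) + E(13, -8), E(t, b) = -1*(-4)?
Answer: -1261324/1819 ≈ -693.42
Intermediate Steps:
E(t, b) = 4
n(J) = 4 + J**2 + 132*J (n(J) = (J**2 + 132*J) + 4 = 4 + J**2 + 132*J)
(-4183 - 3850)/(-23167 + 24986) - n(-137) = (-4183 - 3850)/(-23167 + 24986) - (4 + (-137)**2 + 132*(-137)) = -8033/1819 - (4 + 18769 - 18084) = -8033*1/1819 - 1*689 = -8033/1819 - 689 = -1261324/1819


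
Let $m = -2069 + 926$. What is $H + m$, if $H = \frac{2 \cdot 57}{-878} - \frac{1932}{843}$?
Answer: $- \frac{141298070}{123359} \approx -1145.4$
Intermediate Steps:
$m = -1143$
$H = - \frac{298733}{123359}$ ($H = 114 \left(- \frac{1}{878}\right) - \frac{644}{281} = - \frac{57}{439} - \frac{644}{281} = - \frac{298733}{123359} \approx -2.4217$)
$H + m = - \frac{298733}{123359} - 1143 = - \frac{141298070}{123359}$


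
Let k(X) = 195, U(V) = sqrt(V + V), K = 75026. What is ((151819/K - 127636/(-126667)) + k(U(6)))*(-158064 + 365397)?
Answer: 3278916604203993/79859818 ≈ 4.1058e+7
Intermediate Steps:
U(V) = sqrt(2)*sqrt(V) (U(V) = sqrt(2*V) = sqrt(2)*sqrt(V))
((151819/K - 127636/(-126667)) + k(U(6)))*(-158064 + 365397) = ((151819/75026 - 127636/(-126667)) + 195)*(-158064 + 365397) = ((151819*(1/75026) - 127636*(-1/126667)) + 195)*207333 = ((151819/75026 + 7508/7451) + 195)*207333 = (1694498577/559018726 + 195)*207333 = (110703150147/559018726)*207333 = 3278916604203993/79859818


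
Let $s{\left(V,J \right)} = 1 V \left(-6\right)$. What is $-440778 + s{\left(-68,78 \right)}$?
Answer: $-440370$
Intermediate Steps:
$s{\left(V,J \right)} = - 6 V$ ($s{\left(V,J \right)} = V \left(-6\right) = - 6 V$)
$-440778 + s{\left(-68,78 \right)} = -440778 - -408 = -440778 + 408 = -440370$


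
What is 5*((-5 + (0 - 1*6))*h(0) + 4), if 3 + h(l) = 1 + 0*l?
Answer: 130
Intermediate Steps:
h(l) = -2 (h(l) = -3 + (1 + 0*l) = -3 + (1 + 0) = -3 + 1 = -2)
5*((-5 + (0 - 1*6))*h(0) + 4) = 5*((-5 + (0 - 1*6))*(-2) + 4) = 5*((-5 + (0 - 6))*(-2) + 4) = 5*((-5 - 6)*(-2) + 4) = 5*(-11*(-2) + 4) = 5*(22 + 4) = 5*26 = 130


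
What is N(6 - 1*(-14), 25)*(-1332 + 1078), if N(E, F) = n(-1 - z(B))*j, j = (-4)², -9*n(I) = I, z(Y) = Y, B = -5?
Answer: 16256/9 ≈ 1806.2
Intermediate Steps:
n(I) = -I/9
j = 16
N(E, F) = -64/9 (N(E, F) = -(-1 - 1*(-5))/9*16 = -(-1 + 5)/9*16 = -⅑*4*16 = -4/9*16 = -64/9)
N(6 - 1*(-14), 25)*(-1332 + 1078) = -64*(-1332 + 1078)/9 = -64/9*(-254) = 16256/9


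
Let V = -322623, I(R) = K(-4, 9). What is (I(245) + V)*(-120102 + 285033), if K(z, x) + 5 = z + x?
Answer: -53210534013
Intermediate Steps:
K(z, x) = -5 + x + z (K(z, x) = -5 + (z + x) = -5 + (x + z) = -5 + x + z)
I(R) = 0 (I(R) = -5 + 9 - 4 = 0)
(I(245) + V)*(-120102 + 285033) = (0 - 322623)*(-120102 + 285033) = -322623*164931 = -53210534013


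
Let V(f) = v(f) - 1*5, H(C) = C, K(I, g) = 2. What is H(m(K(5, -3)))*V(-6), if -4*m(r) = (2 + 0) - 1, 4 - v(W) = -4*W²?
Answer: -143/4 ≈ -35.750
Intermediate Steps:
v(W) = 4 + 4*W² (v(W) = 4 - (-4)*W² = 4 + 4*W²)
m(r) = -¼ (m(r) = -((2 + 0) - 1)/4 = -(2 - 1)/4 = -¼*1 = -¼)
V(f) = -1 + 4*f² (V(f) = (4 + 4*f²) - 1*5 = (4 + 4*f²) - 5 = -1 + 4*f²)
H(m(K(5, -3)))*V(-6) = -(-1 + 4*(-6)²)/4 = -(-1 + 4*36)/4 = -(-1 + 144)/4 = -¼*143 = -143/4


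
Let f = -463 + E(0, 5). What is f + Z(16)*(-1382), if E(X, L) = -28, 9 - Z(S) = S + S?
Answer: 31295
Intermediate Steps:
Z(S) = 9 - 2*S (Z(S) = 9 - (S + S) = 9 - 2*S)
f = -491 (f = -463 - 28 = -491)
f + Z(16)*(-1382) = -491 + (9 - 2*16)*(-1382) = -491 + (9 - 32)*(-1382) = -491 - 23*(-1382) = -491 + 31786 = 31295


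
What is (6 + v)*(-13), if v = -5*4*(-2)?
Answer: -598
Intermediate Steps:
v = 40 (v = -20*(-2) = 40)
(6 + v)*(-13) = (6 + 40)*(-13) = 46*(-13) = -598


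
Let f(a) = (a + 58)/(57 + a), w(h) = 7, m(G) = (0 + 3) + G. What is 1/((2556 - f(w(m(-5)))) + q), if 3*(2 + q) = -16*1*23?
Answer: 192/466621 ≈ 0.00041147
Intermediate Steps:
m(G) = 3 + G
f(a) = (58 + a)/(57 + a)
q = -374/3 (q = -2 + (-16*1*23)/3 = -2 + (-16*23)/3 = -2 + (1/3)*(-368) = -2 - 368/3 = -374/3 ≈ -124.67)
1/((2556 - f(w(m(-5)))) + q) = 1/((2556 - (58 + 7)/(57 + 7)) - 374/3) = 1/((2556 - 65/64) - 374/3) = 1/(163519/64 - 374/3) = 1/(466621/192) = 192/466621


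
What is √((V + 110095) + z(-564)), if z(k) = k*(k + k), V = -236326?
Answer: √509961 ≈ 714.12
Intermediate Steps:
z(k) = 2*k² (z(k) = k*(2*k) = 2*k²)
√((V + 110095) + z(-564)) = √((-236326 + 110095) + 2*(-564)²) = √(-126231 + 2*318096) = √(-126231 + 636192) = √509961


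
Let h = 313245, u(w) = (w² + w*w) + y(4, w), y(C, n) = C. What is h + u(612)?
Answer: 1062337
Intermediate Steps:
u(w) = 4 + 2*w² (u(w) = (w² + w*w) + 4 = (w² + w²) + 4 = 2*w² + 4 = 4 + 2*w²)
h + u(612) = 313245 + (4 + 2*612²) = 313245 + (4 + 2*374544) = 313245 + (4 + 749088) = 313245 + 749092 = 1062337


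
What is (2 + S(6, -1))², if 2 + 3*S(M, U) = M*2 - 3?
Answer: 169/9 ≈ 18.778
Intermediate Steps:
S(M, U) = -5/3 + 2*M/3 (S(M, U) = -⅔ + (M*2 - 3)/3 = -⅔ + (2*M - 3)/3 = -⅔ + (-3 + 2*M)/3 = -⅔ + (-1 + 2*M/3) = -5/3 + 2*M/3)
(2 + S(6, -1))² = (2 + (-5/3 + (⅔)*6))² = (2 + (-5/3 + 4))² = (2 + 7/3)² = (13/3)² = 169/9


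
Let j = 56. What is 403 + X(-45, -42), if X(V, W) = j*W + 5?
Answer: -1944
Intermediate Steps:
X(V, W) = 5 + 56*W (X(V, W) = 56*W + 5 = 5 + 56*W)
403 + X(-45, -42) = 403 + (5 + 56*(-42)) = 403 + (5 - 2352) = 403 - 2347 = -1944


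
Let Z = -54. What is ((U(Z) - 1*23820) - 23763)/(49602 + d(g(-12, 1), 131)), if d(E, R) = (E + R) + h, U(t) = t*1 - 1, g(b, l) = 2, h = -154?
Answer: -47638/49581 ≈ -0.96081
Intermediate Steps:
U(t) = -1 + t (U(t) = t - 1 = -1 + t)
d(E, R) = -154 + E + R (d(E, R) = (E + R) - 154 = -154 + E + R)
((U(Z) - 1*23820) - 23763)/(49602 + d(g(-12, 1), 131)) = (((-1 - 54) - 1*23820) - 23763)/(49602 + (-154 + 2 + 131)) = ((-55 - 23820) - 23763)/(49602 - 21) = (-23875 - 23763)/49581 = -47638*1/49581 = -47638/49581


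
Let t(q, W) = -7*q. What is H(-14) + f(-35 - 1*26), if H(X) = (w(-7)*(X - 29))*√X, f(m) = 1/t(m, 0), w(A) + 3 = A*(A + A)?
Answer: 1/427 - 4085*I*√14 ≈ 0.0023419 - 15285.0*I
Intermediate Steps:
w(A) = -3 + 2*A² (w(A) = -3 + A*(A + A) = -3 + A*(2*A) = -3 + 2*A²)
f(m) = -1/(7*m) (f(m) = 1/(-7*m) = -1/(7*m))
H(X) = √X*(-2755 + 95*X) (H(X) = ((-3 + 2*(-7)²)*(X - 29))*√X = ((-3 + 2*49)*(-29 + X))*√X = ((-3 + 98)*(-29 + X))*√X = (95*(-29 + X))*√X = (-2755 + 95*X)*√X = √X*(-2755 + 95*X))
H(-14) + f(-35 - 1*26) = 95*√(-14)*(-29 - 14) - 1/(7*(-35 - 1*26)) = 95*(I*√14)*(-43) - 1/(7*(-35 - 26)) = -4085*I*√14 - ⅐/(-61) = -4085*I*√14 - ⅐*(-1/61) = -4085*I*√14 + 1/427 = 1/427 - 4085*I*√14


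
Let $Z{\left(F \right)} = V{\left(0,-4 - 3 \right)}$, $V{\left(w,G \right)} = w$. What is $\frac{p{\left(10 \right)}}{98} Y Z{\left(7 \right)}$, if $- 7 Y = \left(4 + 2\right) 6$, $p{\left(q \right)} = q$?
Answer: $0$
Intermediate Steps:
$Z{\left(F \right)} = 0$
$Y = - \frac{36}{7}$ ($Y = - \frac{\left(4 + 2\right) 6}{7} = - \frac{6 \cdot 6}{7} = \left(- \frac{1}{7}\right) 36 = - \frac{36}{7} \approx -5.1429$)
$\frac{p{\left(10 \right)}}{98} Y Z{\left(7 \right)} = \frac{10}{98} \left(- \frac{36}{7}\right) 0 = 10 \cdot \frac{1}{98} \left(- \frac{36}{7}\right) 0 = \frac{5}{49} \left(- \frac{36}{7}\right) 0 = \left(- \frac{180}{343}\right) 0 = 0$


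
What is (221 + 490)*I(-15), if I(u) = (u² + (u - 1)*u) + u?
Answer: 319950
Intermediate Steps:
I(u) = u + u² + u*(-1 + u) (I(u) = (u² + (-1 + u)*u) + u = (u² + u*(-1 + u)) + u = u + u² + u*(-1 + u))
(221 + 490)*I(-15) = (221 + 490)*(2*(-15)²) = 711*(2*225) = 711*450 = 319950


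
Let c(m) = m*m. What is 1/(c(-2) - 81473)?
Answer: -1/81469 ≈ -1.2275e-5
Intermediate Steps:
c(m) = m²
1/(c(-2) - 81473) = 1/((-2)² - 81473) = 1/(4 - 81473) = 1/(-81469) = -1/81469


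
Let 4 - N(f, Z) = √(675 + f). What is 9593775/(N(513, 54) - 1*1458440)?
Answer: -3497976708975/531758891227 + 28781325*√33/1063517782454 ≈ -6.5780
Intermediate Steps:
N(f, Z) = 4 - √(675 + f)
9593775/(N(513, 54) - 1*1458440) = 9593775/((4 - √(675 + 513)) - 1*1458440) = 9593775/((4 - √1188) - 1458440) = 9593775/((4 - 6*√33) - 1458440) = 9593775/(-1458436 - 6*√33)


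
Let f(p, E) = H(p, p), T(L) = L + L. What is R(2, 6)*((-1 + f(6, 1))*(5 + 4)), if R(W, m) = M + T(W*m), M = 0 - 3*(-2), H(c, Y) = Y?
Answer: 1350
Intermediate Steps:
T(L) = 2*L
f(p, E) = p
M = 6 (M = 0 + 6 = 6)
R(W, m) = 6 + 2*W*m (R(W, m) = 6 + 2*(W*m) = 6 + 2*W*m)
R(2, 6)*((-1 + f(6, 1))*(5 + 4)) = (6 + 2*2*6)*((-1 + 6)*(5 + 4)) = (6 + 24)*(5*9) = 30*45 = 1350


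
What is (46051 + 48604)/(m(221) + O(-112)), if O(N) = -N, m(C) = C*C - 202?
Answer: 94655/48751 ≈ 1.9416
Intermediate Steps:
m(C) = -202 + C² (m(C) = C² - 202 = -202 + C²)
(46051 + 48604)/(m(221) + O(-112)) = (46051 + 48604)/((-202 + 221²) - 1*(-112)) = 94655/((-202 + 48841) + 112) = 94655/(48639 + 112) = 94655/48751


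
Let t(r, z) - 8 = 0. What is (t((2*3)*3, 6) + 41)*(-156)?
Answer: -7644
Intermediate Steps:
t(r, z) = 8 (t(r, z) = 8 + 0 = 8)
(t((2*3)*3, 6) + 41)*(-156) = (8 + 41)*(-156) = 49*(-156) = -7644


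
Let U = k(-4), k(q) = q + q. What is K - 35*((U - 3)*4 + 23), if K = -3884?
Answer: -3149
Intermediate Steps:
k(q) = 2*q
U = -8 (U = 2*(-4) = -8)
K - 35*((U - 3)*4 + 23) = -3884 - 35*((-8 - 3)*4 + 23) = -3884 - 35*(-11*4 + 23) = -3884 - 35*(-44 + 23) = -3884 - 35*(-21) = -3884 - 1*(-735) = -3884 + 735 = -3149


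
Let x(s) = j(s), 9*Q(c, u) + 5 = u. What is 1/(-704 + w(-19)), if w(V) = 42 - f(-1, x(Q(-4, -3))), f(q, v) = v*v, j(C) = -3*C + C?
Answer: -81/53878 ≈ -0.0015034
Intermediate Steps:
Q(c, u) = -5/9 + u/9
j(C) = -2*C
x(s) = -2*s
f(q, v) = v²
w(V) = 3146/81 (w(V) = 42 - (-2*(-5/9 + (⅑)*(-3)))² = 42 - (-2*(-5/9 - ⅓))² = 42 - (-2*(-8/9))² = 42 - (16/9)² = 42 - 1*256/81 = 42 - 256/81 = 3146/81)
1/(-704 + w(-19)) = 1/(-704 + 3146/81) = 1/(-53878/81) = -81/53878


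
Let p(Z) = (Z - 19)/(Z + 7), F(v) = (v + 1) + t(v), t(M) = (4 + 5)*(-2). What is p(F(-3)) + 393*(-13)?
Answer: -5106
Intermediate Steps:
t(M) = -18 (t(M) = 9*(-2) = -18)
F(v) = -17 + v (F(v) = (v + 1) - 18 = (1 + v) - 18 = -17 + v)
p(Z) = (-19 + Z)/(7 + Z)
p(F(-3)) + 393*(-13) = (-19 + (-17 - 3))/(7 + (-17 - 3)) + 393*(-13) = (-19 - 20)/(7 - 20) - 5109 = -39/(-13) - 5109 = -1/13*(-39) - 5109 = 3 - 5109 = -5106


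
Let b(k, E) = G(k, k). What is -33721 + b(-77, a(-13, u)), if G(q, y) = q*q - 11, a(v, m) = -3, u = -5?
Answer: -27803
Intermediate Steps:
G(q, y) = -11 + q**2 (G(q, y) = q**2 - 11 = -11 + q**2)
b(k, E) = -11 + k**2
-33721 + b(-77, a(-13, u)) = -33721 + (-11 + (-77)**2) = -33721 + (-11 + 5929) = -33721 + 5918 = -27803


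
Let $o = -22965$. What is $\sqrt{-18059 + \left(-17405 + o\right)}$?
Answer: $i \sqrt{58429} \approx 241.72 i$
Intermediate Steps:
$\sqrt{-18059 + \left(-17405 + o\right)} = \sqrt{-18059 - 40370} = \sqrt{-58429} = i \sqrt{58429}$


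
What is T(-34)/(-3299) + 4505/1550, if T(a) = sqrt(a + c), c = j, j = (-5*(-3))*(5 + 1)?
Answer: 901/310 - 2*sqrt(14)/3299 ≈ 2.9042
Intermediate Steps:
j = 90 (j = 15*6 = 90)
c = 90
T(a) = sqrt(90 + a) (T(a) = sqrt(a + 90) = sqrt(90 + a))
T(-34)/(-3299) + 4505/1550 = sqrt(90 - 34)/(-3299) + 4505/1550 = sqrt(56)*(-1/3299) + 4505*(1/1550) = (2*sqrt(14))*(-1/3299) + 901/310 = -2*sqrt(14)/3299 + 901/310 = 901/310 - 2*sqrt(14)/3299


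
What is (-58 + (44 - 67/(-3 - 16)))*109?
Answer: -21691/19 ≈ -1141.6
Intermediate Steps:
(-58 + (44 - 67/(-3 - 16)))*109 = (-58 + (44 - 67/(-19)))*109 = (-58 + (44 - 67*(-1)/19))*109 = (-58 + (44 - 1*(-67/19)))*109 = (-58 + (44 + 67/19))*109 = (-58 + 903/19)*109 = -199/19*109 = -21691/19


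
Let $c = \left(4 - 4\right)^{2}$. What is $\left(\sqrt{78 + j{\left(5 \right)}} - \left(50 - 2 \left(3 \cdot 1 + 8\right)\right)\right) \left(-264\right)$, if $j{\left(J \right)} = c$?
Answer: $7392 - 264 \sqrt{78} \approx 5060.4$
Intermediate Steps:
$c = 0$ ($c = 0^{2} = 0$)
$j{\left(J \right)} = 0$
$\left(\sqrt{78 + j{\left(5 \right)}} - \left(50 - 2 \left(3 \cdot 1 + 8\right)\right)\right) \left(-264\right) = \left(\sqrt{78 + 0} - \left(50 - 2 \left(3 \cdot 1 + 8\right)\right)\right) \left(-264\right) = \left(\sqrt{78} - \left(50 - 2 \left(3 + 8\right)\right)\right) \left(-264\right) = \left(\sqrt{78} + \left(-50 + 2 \cdot 11\right)\right) \left(-264\right) = \left(\sqrt{78} + \left(-50 + 22\right)\right) \left(-264\right) = \left(\sqrt{78} - 28\right) \left(-264\right) = \left(-28 + \sqrt{78}\right) \left(-264\right) = 7392 - 264 \sqrt{78}$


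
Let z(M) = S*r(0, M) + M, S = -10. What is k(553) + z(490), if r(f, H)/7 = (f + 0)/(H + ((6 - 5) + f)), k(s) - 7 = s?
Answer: 1050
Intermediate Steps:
k(s) = 7 + s
r(f, H) = 7*f/(1 + H + f) (r(f, H) = 7*((f + 0)/(H + ((6 - 5) + f))) = 7*(f/(H + (1 + f))) = 7*(f/(1 + H + f)) = 7*f/(1 + H + f))
z(M) = M (z(M) = -70*0/(1 + M + 0) + M = -70*0/(1 + M) + M = -10*0 + M = 0 + M = M)
k(553) + z(490) = (7 + 553) + 490 = 560 + 490 = 1050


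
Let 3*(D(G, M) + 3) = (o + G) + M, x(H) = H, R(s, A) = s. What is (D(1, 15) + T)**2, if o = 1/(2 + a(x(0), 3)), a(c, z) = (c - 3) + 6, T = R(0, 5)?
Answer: 144/25 ≈ 5.7600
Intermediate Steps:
T = 0
a(c, z) = 3 + c (a(c, z) = (-3 + c) + 6 = 3 + c)
o = 1/5 (o = 1/(2 + (3 + 0)) = 1/(2 + 3) = 1/5 ≈ 0.20000)
D(G, M) = -44/15 + G/3 + M/3 (D(G, M) = -3 + ((1/5 + G) + M)/3 = -3 + (1/5 + G + M)/3 = -3 + (1/15 + G/3 + M/3) = -44/15 + G/3 + M/3)
(D(1, 15) + T)**2 = ((-44/15 + (1/3)*1 + (1/3)*15) + 0)**2 = ((-44/15 + 1/3 + 5) + 0)**2 = (12/5 + 0)**2 = (12/5)**2 = 144/25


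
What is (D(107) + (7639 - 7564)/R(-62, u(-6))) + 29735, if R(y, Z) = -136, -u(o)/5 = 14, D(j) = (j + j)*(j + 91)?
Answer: 9806477/136 ≈ 72107.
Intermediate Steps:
D(j) = 2*j*(91 + j) (D(j) = (2*j)*(91 + j) = 2*j*(91 + j))
u(o) = -70 (u(o) = -5*14 = -70)
(D(107) + (7639 - 7564)/R(-62, u(-6))) + 29735 = (2*107*(91 + 107) + (7639 - 7564)/(-136)) + 29735 = (2*107*198 + 75*(-1/136)) + 29735 = (42372 - 75/136) + 29735 = 5762517/136 + 29735 = 9806477/136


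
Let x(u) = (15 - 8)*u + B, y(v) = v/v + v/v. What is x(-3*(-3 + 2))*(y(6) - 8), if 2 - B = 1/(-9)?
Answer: -416/3 ≈ -138.67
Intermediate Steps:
B = 19/9 (B = 2 - 1/(-9) = 2 - 1*(-1/9) = 2 + 1/9 = 19/9 ≈ 2.1111)
y(v) = 2 (y(v) = 1 + 1 = 2)
x(u) = 19/9 + 7*u (x(u) = (15 - 8)*u + 19/9 = 7*u + 19/9 = 19/9 + 7*u)
x(-3*(-3 + 2))*(y(6) - 8) = (19/9 + 7*(-3*(-3 + 2)))*(2 - 8) = (19/9 + 7*(-3*(-1)))*(-6) = (19/9 + 7*3)*(-6) = (19/9 + 21)*(-6) = (208/9)*(-6) = -416/3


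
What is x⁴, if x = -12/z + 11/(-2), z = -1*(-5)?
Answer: 38950081/10000 ≈ 3895.0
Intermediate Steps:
z = 5
x = -79/10 (x = -12/5 + 11/(-2) = -12*⅕ + 11*(-½) = -12/5 - 11/2 = -79/10 ≈ -7.9000)
x⁴ = (-79/10)⁴ = 38950081/10000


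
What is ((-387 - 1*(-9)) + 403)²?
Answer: 625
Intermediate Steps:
((-387 - 1*(-9)) + 403)² = ((-387 + 9) + 403)² = (-378 + 403)² = 25² = 625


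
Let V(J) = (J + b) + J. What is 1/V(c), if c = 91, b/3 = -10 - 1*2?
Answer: 1/146 ≈ 0.0068493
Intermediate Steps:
b = -36 (b = 3*(-10 - 1*2) = 3*(-10 - 2) = 3*(-12) = -36)
V(J) = -36 + 2*J (V(J) = (J - 36) + J = (-36 + J) + J = -36 + 2*J)
1/V(c) = 1/(-36 + 2*91) = 1/(-36 + 182) = 1/146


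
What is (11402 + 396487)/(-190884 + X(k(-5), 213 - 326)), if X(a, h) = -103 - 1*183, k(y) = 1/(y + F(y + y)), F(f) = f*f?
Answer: -407889/191170 ≈ -2.1336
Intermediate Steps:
F(f) = f**2
k(y) = 1/(y + 4*y**2) (k(y) = 1/(y + (y + y)**2) = 1/(y + (2*y)**2) = 1/(y + 4*y**2))
X(a, h) = -286 (X(a, h) = -103 - 183 = -286)
(11402 + 396487)/(-190884 + X(k(-5), 213 - 326)) = (11402 + 396487)/(-190884 - 286) = 407889/(-191170) = 407889*(-1/191170) = -407889/191170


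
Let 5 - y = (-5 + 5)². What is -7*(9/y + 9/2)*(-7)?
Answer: 3087/10 ≈ 308.70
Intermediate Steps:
y = 5 (y = 5 - (-5 + 5)² = 5 - 1*0² = 5 - 1*0 = 5 + 0 = 5)
-7*(9/y + 9/2)*(-7) = -7*(9/5 + 9/2)*(-7) = -7*63/10*(-7) = -441/10*(-7) = 3087/10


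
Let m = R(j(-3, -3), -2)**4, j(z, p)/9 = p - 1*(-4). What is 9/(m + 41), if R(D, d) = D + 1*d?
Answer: 3/814 ≈ 0.0036855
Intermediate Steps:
j(z, p) = 36 + 9*p (j(z, p) = 9*(p - 1*(-4)) = 9*(p + 4) = 9*(4 + p) = 36 + 9*p)
R(D, d) = D + d
m = 2401 (m = ((36 + 9*(-3)) - 2)**4 = ((36 - 27) - 2)**4 = (9 - 2)**4 = 7**4 = 2401)
9/(m + 41) = 9/(2401 + 41) = 9/2442 = (1/2442)*9 = 3/814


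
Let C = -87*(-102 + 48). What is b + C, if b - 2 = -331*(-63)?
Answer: 25553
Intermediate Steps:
b = 20855 (b = 2 - 331*(-63) = 2 + 20853 = 20855)
C = 4698 (C = -87*(-54) = 4698)
b + C = 20855 + 4698 = 25553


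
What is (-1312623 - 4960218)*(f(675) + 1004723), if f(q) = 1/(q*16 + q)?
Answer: -24106938679355422/3825 ≈ -6.3025e+12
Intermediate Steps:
f(q) = 1/(17*q) (f(q) = 1/(16*q + q) = 1/(17*q))
(-1312623 - 4960218)*(f(675) + 1004723) = (-1312623 - 4960218)*((1/17)/675 + 1004723) = -6272841*((1/17)*(1/675) + 1004723) = -6272841*(1/11475 + 1004723) = -6272841*11529196426/11475 = -24106938679355422/3825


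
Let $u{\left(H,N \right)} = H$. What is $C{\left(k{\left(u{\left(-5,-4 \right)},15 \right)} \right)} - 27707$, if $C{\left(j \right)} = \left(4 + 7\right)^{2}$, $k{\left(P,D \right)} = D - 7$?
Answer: $-27586$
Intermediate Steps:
$k{\left(P,D \right)} = -7 + D$ ($k{\left(P,D \right)} = D - 7 = -7 + D$)
$C{\left(j \right)} = 121$ ($C{\left(j \right)} = 11^{2} = 121$)
$C{\left(k{\left(u{\left(-5,-4 \right)},15 \right)} \right)} - 27707 = 121 - 27707 = -27586$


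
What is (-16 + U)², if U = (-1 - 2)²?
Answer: 49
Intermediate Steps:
U = 9 (U = (-3)² = 9)
(-16 + U)² = (-16 + 9)² = (-7)² = 49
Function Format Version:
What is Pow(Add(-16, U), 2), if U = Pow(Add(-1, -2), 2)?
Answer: 49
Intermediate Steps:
U = 9 (U = Pow(-3, 2) = 9)
Pow(Add(-16, U), 2) = Pow(Add(-16, 9), 2) = Pow(-7, 2) = 49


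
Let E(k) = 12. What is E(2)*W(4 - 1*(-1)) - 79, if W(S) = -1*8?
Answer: -175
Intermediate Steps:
W(S) = -8
E(2)*W(4 - 1*(-1)) - 79 = 12*(-8) - 79 = -96 - 79 = -175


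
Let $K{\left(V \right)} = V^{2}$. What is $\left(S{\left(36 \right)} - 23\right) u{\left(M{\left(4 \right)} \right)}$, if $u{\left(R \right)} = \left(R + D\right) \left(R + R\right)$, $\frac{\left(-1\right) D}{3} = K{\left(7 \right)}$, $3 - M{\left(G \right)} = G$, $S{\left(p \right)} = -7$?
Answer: $-8880$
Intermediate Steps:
$M{\left(G \right)} = 3 - G$
$D = -147$ ($D = - 3 \cdot 7^{2} = \left(-3\right) 49 = -147$)
$u{\left(R \right)} = 2 R \left(-147 + R\right)$ ($u{\left(R \right)} = \left(R - 147\right) \left(R + R\right) = \left(-147 + R\right) 2 R = 2 R \left(-147 + R\right)$)
$\left(S{\left(36 \right)} - 23\right) u{\left(M{\left(4 \right)} \right)} = \left(-7 - 23\right) 2 \left(3 - 4\right) \left(-147 + \left(3 - 4\right)\right) = - 30 \cdot 2 \left(3 - 4\right) \left(-147 + \left(3 - 4\right)\right) = - 30 \cdot 2 \left(-1\right) \left(-147 - 1\right) = - 30 \cdot 2 \left(-1\right) \left(-148\right) = \left(-30\right) 296 = -8880$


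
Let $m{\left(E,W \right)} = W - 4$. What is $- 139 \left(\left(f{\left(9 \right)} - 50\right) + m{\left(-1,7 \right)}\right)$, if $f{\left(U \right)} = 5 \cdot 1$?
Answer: $5838$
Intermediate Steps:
$f{\left(U \right)} = 5$
$m{\left(E,W \right)} = -4 + W$
$- 139 \left(\left(f{\left(9 \right)} - 50\right) + m{\left(-1,7 \right)}\right) = - 139 \left(\left(5 - 50\right) + \left(-4 + 7\right)\right) = - 139 \left(\left(5 - 50\right) + 3\right) = - 139 \left(-45 + 3\right) = \left(-139\right) \left(-42\right) = 5838$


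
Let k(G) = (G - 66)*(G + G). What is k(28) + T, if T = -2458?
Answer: -4586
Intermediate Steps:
k(G) = 2*G*(-66 + G) (k(G) = (-66 + G)*(2*G) = 2*G*(-66 + G))
k(28) + T = 2*28*(-66 + 28) - 2458 = 2*28*(-38) - 2458 = -2128 - 2458 = -4586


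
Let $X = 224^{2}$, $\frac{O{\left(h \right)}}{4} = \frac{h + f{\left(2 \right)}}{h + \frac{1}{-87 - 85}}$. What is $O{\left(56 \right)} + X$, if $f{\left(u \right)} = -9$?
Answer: $\frac{483277392}{9631} \approx 50179.0$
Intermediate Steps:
$O{\left(h \right)} = \frac{4 \left(-9 + h\right)}{- \frac{1}{172} + h}$ ($O{\left(h \right)} = 4 \frac{h - 9}{h + \frac{1}{-87 - 85}} = 4 \frac{-9 + h}{h + \frac{1}{-172}} = 4 \frac{-9 + h}{h - \frac{1}{172}} = 4 \frac{-9 + h}{- \frac{1}{172} + h} = \frac{4 \left(-9 + h\right)}{- \frac{1}{172} + h}$)
$X = 50176$
$O{\left(56 \right)} + X = \frac{688 \left(-9 + 56\right)}{-1 + 172 \cdot 56} + 50176 = 688 \frac{1}{-1 + 9632} \cdot 47 + 50176 = 688 \cdot \frac{1}{9631} \cdot 47 + 50176 = \frac{32336}{9631} + 50176 = \frac{483277392}{9631}$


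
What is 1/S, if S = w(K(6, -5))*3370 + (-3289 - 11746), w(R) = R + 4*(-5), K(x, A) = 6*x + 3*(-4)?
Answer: -1/1555 ≈ -0.00064309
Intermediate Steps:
K(x, A) = -12 + 6*x (K(x, A) = 6*x - 12 = -12 + 6*x)
w(R) = -20 + R (w(R) = R - 20 = -20 + R)
S = -1555 (S = (-20 + (-12 + 6*6))*3370 + (-3289 - 11746) = (-20 + (-12 + 36))*3370 - 15035 = (-20 + 24)*3370 - 15035 = 4*3370 - 15035 = 13480 - 15035 = -1555)
1/S = 1/(-1555) = -1/1555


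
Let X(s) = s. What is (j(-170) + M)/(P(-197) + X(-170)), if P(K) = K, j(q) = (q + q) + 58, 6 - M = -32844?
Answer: -32568/367 ≈ -88.741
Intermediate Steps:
M = 32850 (M = 6 - 1*(-32844) = 6 + 32844 = 32850)
j(q) = 58 + 2*q (j(q) = 2*q + 58 = 58 + 2*q)
(j(-170) + M)/(P(-197) + X(-170)) = ((58 + 2*(-170)) + 32850)/(-197 - 170) = ((58 - 340) + 32850)/(-367) = (-282 + 32850)*(-1/367) = 32568*(-1/367) = -32568/367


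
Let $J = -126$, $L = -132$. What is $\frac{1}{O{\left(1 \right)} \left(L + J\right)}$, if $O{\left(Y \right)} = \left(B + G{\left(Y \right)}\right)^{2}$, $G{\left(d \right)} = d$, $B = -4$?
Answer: $- \frac{1}{2322} \approx -0.00043066$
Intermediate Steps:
$O{\left(Y \right)} = \left(-4 + Y\right)^{2}$
$\frac{1}{O{\left(1 \right)} \left(L + J\right)} = \frac{1}{\left(-4 + 1\right)^{2} \left(-132 - 126\right)} = \frac{1}{\left(-3\right)^{2} \left(-258\right)} = \frac{1}{9 \left(-258\right)} = \frac{1}{-2322} = - \frac{1}{2322}$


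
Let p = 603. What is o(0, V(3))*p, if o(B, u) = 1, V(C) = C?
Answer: 603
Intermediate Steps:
o(0, V(3))*p = 1*603 = 603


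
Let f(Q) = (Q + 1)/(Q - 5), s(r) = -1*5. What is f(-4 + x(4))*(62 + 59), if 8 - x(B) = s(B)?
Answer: 605/2 ≈ 302.50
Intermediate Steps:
s(r) = -5
x(B) = 13 (x(B) = 8 - 1*(-5) = 8 + 5 = 13)
f(Q) = (1 + Q)/(-5 + Q)
f(-4 + x(4))*(62 + 59) = ((1 + (-4 + 13))/(-5 + (-4 + 13)))*(62 + 59) = ((1 + 9)/(-5 + 9))*121 = (10/4)*121 = ((¼)*10)*121 = (5/2)*121 = 605/2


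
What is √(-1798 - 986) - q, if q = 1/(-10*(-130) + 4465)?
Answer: -1/5765 + 4*I*√174 ≈ -0.00017346 + 52.764*I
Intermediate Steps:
q = 1/5765 (q = 1/(1300 + 4465) = 1/5765 ≈ 0.00017346)
√(-1798 - 986) - q = √(-1798 - 986) - 1*1/5765 = √(-2784) - 1/5765 = 4*I*√174 - 1/5765 = -1/5765 + 4*I*√174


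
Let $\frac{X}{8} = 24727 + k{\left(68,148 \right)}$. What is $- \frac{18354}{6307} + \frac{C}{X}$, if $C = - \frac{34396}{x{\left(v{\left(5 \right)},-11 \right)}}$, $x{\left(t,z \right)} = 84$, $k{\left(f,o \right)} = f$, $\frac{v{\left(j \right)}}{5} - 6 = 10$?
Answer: $- \frac{10929846019}{3753169560} \approx -2.9122$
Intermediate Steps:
$v{\left(j \right)} = 80$ ($v{\left(j \right)} = 30 + 5 \cdot 10 = 30 + 50 = 80$)
$C = - \frac{8599}{21}$ ($C = - \frac{34396}{84} = \left(-34396\right) \frac{1}{84} = - \frac{8599}{21} \approx -409.48$)
$X = 198360$ ($X = 8 \left(24727 + 68\right) = 8 \cdot 24795 = 198360$)
$- \frac{18354}{6307} + \frac{C}{X} = - \frac{18354}{6307} - \frac{8599}{21 \cdot 198360} = \left(-18354\right) \frac{1}{6307} - \frac{8599}{4165560} = - \frac{2622}{901} - \frac{8599}{4165560} = - \frac{10929846019}{3753169560}$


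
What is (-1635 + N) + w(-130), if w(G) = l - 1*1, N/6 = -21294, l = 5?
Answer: -129395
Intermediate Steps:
N = -127764 (N = 6*(-21294) = -127764)
w(G) = 4 (w(G) = 5 - 1*1 = 5 - 1 = 4)
(-1635 + N) + w(-130) = (-1635 - 127764) + 4 = -129399 + 4 = -129395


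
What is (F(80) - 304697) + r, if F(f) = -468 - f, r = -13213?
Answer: -318458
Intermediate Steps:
(F(80) - 304697) + r = ((-468 - 1*80) - 304697) - 13213 = ((-468 - 80) - 304697) - 13213 = (-548 - 304697) - 13213 = -305245 - 13213 = -318458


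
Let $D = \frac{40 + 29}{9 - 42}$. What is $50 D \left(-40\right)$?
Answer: $\frac{46000}{11} \approx 4181.8$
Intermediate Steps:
$D = - \frac{23}{11}$ ($D = \frac{69}{-33} = 69 \left(- \frac{1}{33}\right) = - \frac{23}{11} \approx -2.0909$)
$50 D \left(-40\right) = 50 \left(- \frac{23}{11}\right) \left(-40\right) = \left(- \frac{1150}{11}\right) \left(-40\right) = \frac{46000}{11}$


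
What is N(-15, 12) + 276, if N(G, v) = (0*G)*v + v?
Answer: 288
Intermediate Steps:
N(G, v) = v (N(G, v) = 0*v + v = 0 + v = v)
N(-15, 12) + 276 = 12 + 276 = 288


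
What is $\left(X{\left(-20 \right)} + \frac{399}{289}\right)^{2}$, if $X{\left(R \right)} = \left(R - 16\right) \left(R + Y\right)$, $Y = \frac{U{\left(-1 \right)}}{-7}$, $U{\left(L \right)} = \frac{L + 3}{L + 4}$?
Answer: $\frac{2150003431521}{4092529} \approx 5.2535 \cdot 10^{5}$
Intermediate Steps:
$U{\left(L \right)} = \frac{3 + L}{4 + L}$
$Y = - \frac{2}{21}$ ($Y = \frac{\frac{1}{4 - 1} \left(3 - 1\right)}{-7} = \frac{1}{3} \cdot 2 \left(- \frac{1}{7}\right) = \frac{2}{3} \left(- \frac{1}{7}\right) = - \frac{2}{21} \approx -0.095238$)
$X{\left(R \right)} = \left(-16 + R\right) \left(- \frac{2}{21} + R\right)$ ($X{\left(R \right)} = \left(R - 16\right) \left(R - \frac{2}{21}\right) = \left(-16 + R\right) \left(- \frac{2}{21} + R\right)$)
$\left(X{\left(-20 \right)} + \frac{399}{289}\right)^{2} = \left(\left(\frac{32}{21} + \left(-20\right)^{2} - - \frac{6760}{21}\right) + \frac{399}{289}\right)^{2} = \left(\left(\frac{32}{21} + 400 + \frac{6760}{21}\right) + 399 \cdot \frac{1}{289}\right)^{2} = \left(\frac{5064}{7} + \frac{399}{289}\right)^{2} = \left(\frac{1466289}{2023}\right)^{2} = \frac{2150003431521}{4092529}$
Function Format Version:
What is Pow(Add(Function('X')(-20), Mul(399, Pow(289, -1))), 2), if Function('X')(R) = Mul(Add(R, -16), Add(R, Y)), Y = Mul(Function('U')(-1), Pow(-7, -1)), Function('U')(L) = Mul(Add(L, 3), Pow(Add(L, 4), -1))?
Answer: Rational(2150003431521, 4092529) ≈ 5.2535e+5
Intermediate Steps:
Function('U')(L) = Mul(Pow(Add(4, L), -1), Add(3, L)) (Function('U')(L) = Mul(Add(3, L), Pow(Add(4, L), -1)) = Mul(Pow(Add(4, L), -1), Add(3, L)))
Y = Rational(-2, 21) (Y = Mul(Mul(Pow(Add(4, -1), -1), Add(3, -1)), Pow(-7, -1)) = Mul(Mul(Pow(3, -1), 2), Rational(-1, 7)) = Mul(Mul(Rational(1, 3), 2), Rational(-1, 7)) = Mul(Rational(2, 3), Rational(-1, 7)) = Rational(-2, 21) ≈ -0.095238)
Function('X')(R) = Mul(Add(-16, R), Add(Rational(-2, 21), R)) (Function('X')(R) = Mul(Add(R, -16), Add(R, Rational(-2, 21))) = Mul(Add(-16, R), Add(Rational(-2, 21), R)))
Pow(Add(Function('X')(-20), Mul(399, Pow(289, -1))), 2) = Pow(Add(Add(Rational(32, 21), Pow(-20, 2), Mul(Rational(-338, 21), -20)), Mul(399, Pow(289, -1))), 2) = Pow(Add(Add(Rational(32, 21), 400, Rational(6760, 21)), Mul(399, Rational(1, 289))), 2) = Pow(Add(Rational(5064, 7), Rational(399, 289)), 2) = Pow(Rational(1466289, 2023), 2) = Rational(2150003431521, 4092529)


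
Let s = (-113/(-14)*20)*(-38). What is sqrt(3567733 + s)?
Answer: sqrt(174518337)/7 ≈ 1887.2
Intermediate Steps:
s = -42940/7 (s = (-113*(-1/14)*20)*(-38) = ((113/14)*20)*(-38) = (1130/7)*(-38) = -42940/7 ≈ -6134.3)
sqrt(3567733 + s) = sqrt(3567733 - 42940/7) = sqrt(24931191/7) = sqrt(174518337)/7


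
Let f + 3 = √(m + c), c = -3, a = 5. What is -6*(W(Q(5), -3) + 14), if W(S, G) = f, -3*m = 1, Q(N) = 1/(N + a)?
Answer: -66 - 2*I*√30 ≈ -66.0 - 10.954*I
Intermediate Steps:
Q(N) = 1/(5 + N) (Q(N) = 1/(N + 5) = 1/(5 + N))
m = -⅓ (m = -⅓*1 = -⅓ ≈ -0.33333)
f = -3 + I*√30/3 (f = -3 + √(-⅓ - 3) = -3 + √(-10/3) = -3 + I*√30/3 ≈ -3.0 + 1.8257*I)
W(S, G) = -3 + I*√30/3
-6*(W(Q(5), -3) + 14) = -6*((-3 + I*√30/3) + 14) = -6*(11 + I*√30/3) = -66 - 2*I*√30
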